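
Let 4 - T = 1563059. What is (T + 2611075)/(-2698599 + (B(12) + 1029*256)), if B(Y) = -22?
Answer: -1048020/2435197 ≈ -0.43036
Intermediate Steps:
T = -1563055 (T = 4 - 1*1563059 = 4 - 1563059 = -1563055)
(T + 2611075)/(-2698599 + (B(12) + 1029*256)) = (-1563055 + 2611075)/(-2698599 + (-22 + 1029*256)) = 1048020/(-2698599 + (-22 + 263424)) = 1048020/(-2698599 + 263402) = 1048020/(-2435197) = 1048020*(-1/2435197) = -1048020/2435197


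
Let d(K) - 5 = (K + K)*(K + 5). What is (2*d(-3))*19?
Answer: -266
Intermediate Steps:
d(K) = 5 + 2*K*(5 + K) (d(K) = 5 + (K + K)*(K + 5) = 5 + (2*K)*(5 + K) = 5 + 2*K*(5 + K))
(2*d(-3))*19 = (2*(5 + 2*(-3)**2 + 10*(-3)))*19 = (2*(5 + 2*9 - 30))*19 = (2*(5 + 18 - 30))*19 = (2*(-7))*19 = -14*19 = -266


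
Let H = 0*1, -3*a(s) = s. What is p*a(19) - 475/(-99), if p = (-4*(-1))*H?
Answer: 475/99 ≈ 4.7980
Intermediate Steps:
a(s) = -s/3
H = 0
p = 0 (p = -4*(-1)*0 = 4*0 = 0)
p*a(19) - 475/(-99) = 0*(-⅓*19) - 475/(-99) = 0*(-19/3) - 475*(-1/99) = 0 + 475/99 = 475/99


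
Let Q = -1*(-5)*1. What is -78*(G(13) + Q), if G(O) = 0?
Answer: -390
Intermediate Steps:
Q = 5 (Q = 5*1 = 5)
-78*(G(13) + Q) = -78*(0 + 5) = -78*5 = -390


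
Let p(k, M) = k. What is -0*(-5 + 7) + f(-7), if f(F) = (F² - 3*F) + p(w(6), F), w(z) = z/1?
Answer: 76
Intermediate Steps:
w(z) = z (w(z) = z*1 = z)
f(F) = 6 + F² - 3*F (f(F) = (F² - 3*F) + 6 = 6 + F² - 3*F)
-0*(-5 + 7) + f(-7) = -0*(-5 + 7) + (6 + (-7)² - 3*(-7)) = -0*2 + (6 + 49 + 21) = -17*0 + 76 = 0 + 76 = 76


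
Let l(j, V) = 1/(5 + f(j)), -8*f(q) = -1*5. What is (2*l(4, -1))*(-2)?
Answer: -32/45 ≈ -0.71111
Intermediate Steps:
f(q) = 5/8 (f(q) = -(-1)*5/8 = -⅛*(-5) = 5/8)
l(j, V) = 8/45 (l(j, V) = 1/(5 + 5/8) = 1/(45/8) = 8/45)
(2*l(4, -1))*(-2) = (2*(8/45))*(-2) = (16/45)*(-2) = -32/45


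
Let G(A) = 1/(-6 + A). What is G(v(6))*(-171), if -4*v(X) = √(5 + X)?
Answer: 16416/565 - 684*√11/565 ≈ 25.040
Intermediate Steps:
v(X) = -√(5 + X)/4
G(v(6))*(-171) = -171/(-6 - √(5 + 6)/4) = -171/(-6 - √11/4)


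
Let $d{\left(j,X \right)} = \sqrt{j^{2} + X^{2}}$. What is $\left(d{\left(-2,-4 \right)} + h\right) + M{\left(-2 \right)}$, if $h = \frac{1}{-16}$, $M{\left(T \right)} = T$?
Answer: $- \frac{33}{16} + 2 \sqrt{5} \approx 2.4096$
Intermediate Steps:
$d{\left(j,X \right)} = \sqrt{X^{2} + j^{2}}$
$h = - \frac{1}{16} \approx -0.0625$
$\left(d{\left(-2,-4 \right)} + h\right) + M{\left(-2 \right)} = \left(\sqrt{\left(-4\right)^{2} + \left(-2\right)^{2}} - \frac{1}{16}\right) - 2 = \left(\sqrt{16 + 4} - \frac{1}{16}\right) - 2 = \left(\sqrt{20} - \frac{1}{16}\right) - 2 = \left(2 \sqrt{5} - \frac{1}{16}\right) - 2 = \left(- \frac{1}{16} + 2 \sqrt{5}\right) - 2 = - \frac{33}{16} + 2 \sqrt{5}$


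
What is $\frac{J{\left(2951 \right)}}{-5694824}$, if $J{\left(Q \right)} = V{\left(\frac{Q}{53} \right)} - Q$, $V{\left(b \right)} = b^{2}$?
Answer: $- \frac{209521}{7998380308} \approx -2.6195 \cdot 10^{-5}$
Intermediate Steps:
$J{\left(Q \right)} = - Q + \frac{Q^{2}}{2809}$ ($J{\left(Q \right)} = \left(\frac{Q}{53}\right)^{2} - Q = \frac{Q^{2}}{2809} - Q = - Q + \frac{Q^{2}}{2809}$)
$\frac{J{\left(2951 \right)}}{-5694824} = \frac{\frac{1}{2809} \cdot 2951 \left(-2809 + 2951\right)}{-5694824} = \frac{1}{2809} \cdot 2951 \cdot 142 \left(- \frac{1}{5694824}\right) = \frac{419042}{2809} \left(- \frac{1}{5694824}\right) = - \frac{209521}{7998380308}$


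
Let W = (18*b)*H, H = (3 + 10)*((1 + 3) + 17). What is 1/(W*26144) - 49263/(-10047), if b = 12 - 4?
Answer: 16877059254037/3442011535872 ≈ 4.9033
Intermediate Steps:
b = 8
H = 273 (H = 13*(4 + 17) = 13*21 = 273)
W = 39312 (W = (18*8)*273 = 144*273 = 39312)
1/(W*26144) - 49263/(-10047) = 1/(39312*26144) - 49263/(-10047) = (1/39312)*(1/26144) - 49263*(-1/10047) = 1/1027772928 + 16421/3349 = 16877059254037/3442011535872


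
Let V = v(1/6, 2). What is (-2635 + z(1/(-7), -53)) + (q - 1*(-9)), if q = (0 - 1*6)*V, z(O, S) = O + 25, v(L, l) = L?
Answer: -18215/7 ≈ -2602.1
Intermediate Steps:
V = 1/6 ≈ 0.16667
z(O, S) = 25 + O
q = -1 (q = (0 - 1*6)*(1/6) = (0 - 6)*(1/6) = -6*1/6 = -1)
(-2635 + z(1/(-7), -53)) + (q - 1*(-9)) = (-2635 + (25 + 1/(-7))) + (-1 - 1*(-9)) = (-2635 + (25 - 1/7)) + (-1 + 9) = (-2635 + 174/7) + 8 = -18271/7 + 8 = -18215/7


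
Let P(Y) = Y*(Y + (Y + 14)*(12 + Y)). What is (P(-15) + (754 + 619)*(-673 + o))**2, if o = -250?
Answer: 1605539875801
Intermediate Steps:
P(Y) = Y*(Y + (12 + Y)*(14 + Y)) (P(Y) = Y*(Y + (14 + Y)*(12 + Y)) = Y*(Y + (12 + Y)*(14 + Y)))
(P(-15) + (754 + 619)*(-673 + o))**2 = (-15*(168 + (-15)**2 + 27*(-15)) + (754 + 619)*(-673 - 250))**2 = (-15*(168 + 225 - 405) + 1373*(-923))**2 = (-15*(-12) - 1267279)**2 = (180 - 1267279)**2 = (-1267099)**2 = 1605539875801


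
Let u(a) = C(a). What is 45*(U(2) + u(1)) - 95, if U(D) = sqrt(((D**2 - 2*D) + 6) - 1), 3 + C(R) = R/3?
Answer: -215 + 45*sqrt(5) ≈ -114.38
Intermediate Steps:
C(R) = -3 + R/3
u(a) = -3 + a/3
U(D) = sqrt(5 + D**2 - 2*D) (U(D) = sqrt((6 + D**2 - 2*D) - 1) = sqrt(5 + D**2 - 2*D))
45*(U(2) + u(1)) - 95 = 45*(sqrt(5 + 2**2 - 2*2) + (-3 + (1/3)*1)) - 95 = 45*(sqrt(5 + 4 - 4) + (-3 + 1/3)) - 95 = 45*(sqrt(5) - 8/3) - 95 = 45*(-8/3 + sqrt(5)) - 95 = (-120 + 45*sqrt(5)) - 95 = -215 + 45*sqrt(5)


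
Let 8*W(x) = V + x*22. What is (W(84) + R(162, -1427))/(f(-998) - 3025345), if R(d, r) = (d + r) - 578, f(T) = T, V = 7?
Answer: 12889/24210744 ≈ 0.00053237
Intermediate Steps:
W(x) = 7/8 + 11*x/4 (W(x) = (7 + x*22)/8 = (7 + 22*x)/8 = 7/8 + 11*x/4)
R(d, r) = -578 + d + r
(W(84) + R(162, -1427))/(f(-998) - 3025345) = ((7/8 + (11/4)*84) + (-578 + 162 - 1427))/(-998 - 3025345) = ((7/8 + 231) - 1843)/(-3026343) = (1855/8 - 1843)*(-1/3026343) = -12889/8*(-1/3026343) = 12889/24210744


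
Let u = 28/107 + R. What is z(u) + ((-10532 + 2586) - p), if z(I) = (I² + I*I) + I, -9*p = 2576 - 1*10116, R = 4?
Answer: -900907270/103041 ≈ -8743.2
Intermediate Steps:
p = 7540/9 (p = -(2576 - 1*10116)/9 = -(2576 - 10116)/9 = -⅑*(-7540) = 7540/9 ≈ 837.78)
u = 456/107 (u = 28/107 + 4 = 456/107 ≈ 4.2617)
z(I) = I + 2*I² (z(I) = (I² + I²) + I = 2*I² + I = I + 2*I²)
z(u) + ((-10532 + 2586) - p) = 456*(1 + 2*(456/107))/107 + ((-10532 + 2586) - 1*7540/9) = 456*(1 + 912/107)/107 + (-7946 - 7540/9) = (456/107)*(1019/107) - 79054/9 = 464664/11449 - 79054/9 = -900907270/103041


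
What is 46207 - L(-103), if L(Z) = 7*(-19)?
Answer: 46340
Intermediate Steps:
L(Z) = -133
46207 - L(-103) = 46207 - 1*(-133) = 46207 + 133 = 46340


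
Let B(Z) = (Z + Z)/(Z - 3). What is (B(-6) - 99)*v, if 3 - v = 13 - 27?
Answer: -4981/3 ≈ -1660.3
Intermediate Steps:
v = 17 (v = 3 - (13 - 27) = 3 - 1*(-14) = 3 + 14 = 17)
B(Z) = 2*Z/(-3 + Z) (B(Z) = (2*Z)/(-3 + Z) = 2*Z/(-3 + Z))
(B(-6) - 99)*v = (2*(-6)/(-3 - 6) - 99)*17 = (2*(-6)/(-9) - 99)*17 = (2*(-6)*(-⅑) - 99)*17 = (4/3 - 99)*17 = -293/3*17 = -4981/3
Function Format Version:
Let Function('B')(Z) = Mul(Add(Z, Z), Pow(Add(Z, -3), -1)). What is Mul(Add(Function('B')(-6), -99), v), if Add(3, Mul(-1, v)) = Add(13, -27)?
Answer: Rational(-4981, 3) ≈ -1660.3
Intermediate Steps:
v = 17 (v = Add(3, Mul(-1, Add(13, -27))) = Add(3, Mul(-1, -14)) = Add(3, 14) = 17)
Function('B')(Z) = Mul(2, Z, Pow(Add(-3, Z), -1)) (Function('B')(Z) = Mul(Mul(2, Z), Pow(Add(-3, Z), -1)) = Mul(2, Z, Pow(Add(-3, Z), -1)))
Mul(Add(Function('B')(-6), -99), v) = Mul(Add(Mul(2, -6, Pow(Add(-3, -6), -1)), -99), 17) = Mul(Add(Mul(2, -6, Pow(-9, -1)), -99), 17) = Mul(Add(Mul(2, -6, Rational(-1, 9)), -99), 17) = Mul(Add(Rational(4, 3), -99), 17) = Mul(Rational(-293, 3), 17) = Rational(-4981, 3)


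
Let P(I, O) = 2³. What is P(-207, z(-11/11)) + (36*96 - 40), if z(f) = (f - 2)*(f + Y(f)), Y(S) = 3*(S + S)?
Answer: 3424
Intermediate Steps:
Y(S) = 6*S (Y(S) = 3*(2*S) = 6*S)
z(f) = 7*f*(-2 + f) (z(f) = (f - 2)*(f + 6*f) = (-2 + f)*(7*f) = 7*f*(-2 + f))
P(I, O) = 8
P(-207, z(-11/11)) + (36*96 - 40) = 8 + (36*96 - 40) = 8 + (3456 - 40) = 8 + 3416 = 3424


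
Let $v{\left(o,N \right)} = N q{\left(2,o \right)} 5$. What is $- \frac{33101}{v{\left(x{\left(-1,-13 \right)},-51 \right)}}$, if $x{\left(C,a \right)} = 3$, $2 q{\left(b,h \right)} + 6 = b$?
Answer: $- \frac{33101}{510} \approx -64.904$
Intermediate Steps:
$q{\left(b,h \right)} = -3 + \frac{b}{2}$
$v{\left(o,N \right)} = - 10 N$ ($v{\left(o,N \right)} = N \left(-3 + \frac{1}{2} \cdot 2\right) 5 = N \left(-3 + 1\right) 5 = N \left(-2\right) 5 = - 2 N 5 = - 10 N$)
$- \frac{33101}{v{\left(x{\left(-1,-13 \right)},-51 \right)}} = - \frac{33101}{\left(-10\right) \left(-51\right)} = - \frac{33101}{510}$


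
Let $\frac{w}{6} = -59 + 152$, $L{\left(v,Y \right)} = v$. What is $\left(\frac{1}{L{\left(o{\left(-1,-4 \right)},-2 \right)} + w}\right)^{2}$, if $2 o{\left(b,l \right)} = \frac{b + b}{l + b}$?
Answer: $\frac{25}{7789681} \approx 3.2094 \cdot 10^{-6}$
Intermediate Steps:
$o{\left(b,l \right)} = \frac{b}{b + l}$ ($o{\left(b,l \right)} = \frac{\left(b + b\right) \frac{1}{l + b}}{2} = \frac{2 b \frac{1}{b + l}}{2} = \frac{b}{b + l}$)
$w = 558$ ($w = 6 \left(-59 + 152\right) = 6 \cdot 93 = 558$)
$\left(\frac{1}{L{\left(o{\left(-1,-4 \right)},-2 \right)} + w}\right)^{2} = \left(\frac{1}{- \frac{1}{-1 - 4} + 558}\right)^{2} = \left(\frac{1}{- \frac{1}{-5} + 558}\right)^{2} = \left(\frac{1}{\left(-1\right) \left(- \frac{1}{5}\right) + 558}\right)^{2} = \left(\frac{1}{\frac{1}{5} + 558}\right)^{2} = \left(\frac{1}{\frac{2791}{5}}\right)^{2} = \left(\frac{5}{2791}\right)^{2} = \frac{25}{7789681}$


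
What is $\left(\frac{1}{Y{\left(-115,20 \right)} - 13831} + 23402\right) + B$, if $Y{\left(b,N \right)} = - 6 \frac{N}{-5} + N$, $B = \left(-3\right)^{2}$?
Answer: $\frac{322767456}{13787} \approx 23411.0$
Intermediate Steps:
$B = 9$
$Y{\left(b,N \right)} = \frac{11 N}{5}$ ($Y{\left(b,N \right)} = - 6 N \left(- \frac{1}{5}\right) + N = - 6 \left(- \frac{N}{5}\right) + N = \frac{6 N}{5} + N = \frac{11 N}{5}$)
$\left(\frac{1}{Y{\left(-115,20 \right)} - 13831} + 23402\right) + B = \left(\frac{1}{\frac{11}{5} \cdot 20 - 13831} + 23402\right) + 9 = \left(\frac{1}{44 - 13831} + 23402\right) + 9 = \left(\frac{1}{-13787} + 23402\right) + 9 = \left(- \frac{1}{13787} + 23402\right) + 9 = \frac{322643373}{13787} + 9 = \frac{322767456}{13787}$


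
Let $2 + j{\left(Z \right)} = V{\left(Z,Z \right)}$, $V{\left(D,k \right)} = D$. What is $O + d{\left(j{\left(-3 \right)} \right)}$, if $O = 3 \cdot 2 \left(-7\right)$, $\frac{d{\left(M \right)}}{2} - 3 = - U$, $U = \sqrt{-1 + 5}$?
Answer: $-40$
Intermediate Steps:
$j{\left(Z \right)} = -2 + Z$
$U = 2$ ($U = \sqrt{4} = 2$)
$d{\left(M \right)} = 2$ ($d{\left(M \right)} = 6 + 2 \left(\left(-1\right) 2\right) = 6 + 2 \left(-2\right) = 6 - 4 = 2$)
$O = -42$ ($O = 6 \left(-7\right) = -42$)
$O + d{\left(j{\left(-3 \right)} \right)} = -42 + 2 = -40$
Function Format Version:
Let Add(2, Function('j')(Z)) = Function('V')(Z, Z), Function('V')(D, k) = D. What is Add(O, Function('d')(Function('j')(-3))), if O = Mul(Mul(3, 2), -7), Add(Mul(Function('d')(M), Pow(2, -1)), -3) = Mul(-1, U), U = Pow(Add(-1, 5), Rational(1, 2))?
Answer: -40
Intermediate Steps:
Function('j')(Z) = Add(-2, Z)
U = 2 (U = Pow(4, Rational(1, 2)) = 2)
Function('d')(M) = 2 (Function('d')(M) = Add(6, Mul(2, Mul(-1, 2))) = Add(6, Mul(2, -2)) = Add(6, -4) = 2)
O = -42 (O = Mul(6, -7) = -42)
Add(O, Function('d')(Function('j')(-3))) = Add(-42, 2) = -40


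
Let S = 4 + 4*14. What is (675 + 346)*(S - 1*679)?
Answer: -631999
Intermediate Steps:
S = 60 (S = 4 + 56 = 60)
(675 + 346)*(S - 1*679) = (675 + 346)*(60 - 1*679) = 1021*(60 - 679) = 1021*(-619) = -631999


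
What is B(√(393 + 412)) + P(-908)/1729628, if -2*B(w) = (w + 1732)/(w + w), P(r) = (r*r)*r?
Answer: -749045719/1729628 - 433*√805/805 ≈ -448.33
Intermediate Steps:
P(r) = r³ (P(r) = r²*r = r³)
B(w) = -(1732 + w)/(4*w) (B(w) = -(w + 1732)/(2*(w + w)) = -(1732 + w)/(2*(2*w)) = -(1732 + w)*1/(2*w)/2 = -(1732 + w)/(4*w))
B(√(393 + 412)) + P(-908)/1729628 = (-1732 - √(393 + 412))/(4*(√(393 + 412))) + (-908)³/1729628 = (-1732 - √805)/(4*(√805)) - 748613312*1/1729628 = (√805/805)*(-1732 - √805)/4 - 187153328/432407 = √805*(-1732 - √805)/3220 - 187153328/432407 = -187153328/432407 + √805*(-1732 - √805)/3220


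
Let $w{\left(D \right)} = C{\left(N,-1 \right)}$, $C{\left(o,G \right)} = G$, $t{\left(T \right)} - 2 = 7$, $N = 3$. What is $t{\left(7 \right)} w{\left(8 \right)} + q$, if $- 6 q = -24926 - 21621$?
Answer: $\frac{46493}{6} \approx 7748.8$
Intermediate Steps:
$t{\left(T \right)} = 9$ ($t{\left(T \right)} = 2 + 7 = 9$)
$w{\left(D \right)} = -1$
$q = \frac{46547}{6}$ ($q = - \frac{-24926 - 21621}{6} = \left(- \frac{1}{6}\right) \left(-46547\right) = \frac{46547}{6} \approx 7757.8$)
$t{\left(7 \right)} w{\left(8 \right)} + q = 9 \left(-1\right) + \frac{46547}{6} = -9 + \frac{46547}{6} = \frac{46493}{6}$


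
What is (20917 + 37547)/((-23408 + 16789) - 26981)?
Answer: -87/50 ≈ -1.7400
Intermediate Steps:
(20917 + 37547)/((-23408 + 16789) - 26981) = 58464/(-6619 - 26981) = 58464/(-33600) = 58464*(-1/33600) = -87/50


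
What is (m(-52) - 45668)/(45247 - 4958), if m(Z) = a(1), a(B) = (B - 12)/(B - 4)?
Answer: -136993/120867 ≈ -1.1334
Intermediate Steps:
a(B) = (-12 + B)/(-4 + B)
m(Z) = 11/3 (m(Z) = (-12 + 1)/(-4 + 1) = -11/(-3) = -⅓*(-11) = 11/3)
(m(-52) - 45668)/(45247 - 4958) = (11/3 - 45668)/(45247 - 4958) = -136993/3/40289 = -136993/3*1/40289 = -136993/120867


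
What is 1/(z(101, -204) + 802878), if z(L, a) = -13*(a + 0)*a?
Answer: 1/261870 ≈ 3.8187e-6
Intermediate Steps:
z(L, a) = -13*a² (z(L, a) = -13*a*a = -13*a²)
1/(z(101, -204) + 802878) = 1/(-13*(-204)² + 802878) = 1/(-13*41616 + 802878) = 1/(-541008 + 802878) = 1/261870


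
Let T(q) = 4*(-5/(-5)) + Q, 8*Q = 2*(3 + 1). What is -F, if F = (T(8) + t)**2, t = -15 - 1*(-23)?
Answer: -169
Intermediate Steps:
Q = 1 (Q = (2*(3 + 1))/8 = (2*4)/8 = (1/8)*8 = 1)
T(q) = 5 (T(q) = 4*(-5/(-5)) + 1 = 4*(-5*(-1/5)) + 1 = 4*1 + 1 = 4 + 1 = 5)
t = 8 (t = -15 + 23 = 8)
F = 169 (F = (5 + 8)**2 = 13**2 = 169)
-F = -1*169 = -169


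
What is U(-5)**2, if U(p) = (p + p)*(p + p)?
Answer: 10000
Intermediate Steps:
U(p) = 4*p**2 (U(p) = (2*p)*(2*p) = 4*p**2)
U(-5)**2 = (4*(-5)**2)**2 = (4*25)**2 = 100**2 = 10000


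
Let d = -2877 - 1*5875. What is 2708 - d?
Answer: 11460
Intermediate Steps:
d = -8752 (d = -2877 - 5875 = -8752)
2708 - d = 2708 - 1*(-8752) = 2708 + 8752 = 11460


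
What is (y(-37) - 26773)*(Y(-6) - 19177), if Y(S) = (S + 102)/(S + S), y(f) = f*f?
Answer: 487375740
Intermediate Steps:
y(f) = f²
Y(S) = (102 + S)/(2*S) (Y(S) = (102 + S)/((2*S)) = (102 + S)*(1/(2*S)) = (102 + S)/(2*S))
(y(-37) - 26773)*(Y(-6) - 19177) = ((-37)² - 26773)*((½)*(102 - 6)/(-6) - 19177) = (1369 - 26773)*((½)*(-⅙)*96 - 19177) = -25404*(-8 - 19177) = -25404*(-19185) = 487375740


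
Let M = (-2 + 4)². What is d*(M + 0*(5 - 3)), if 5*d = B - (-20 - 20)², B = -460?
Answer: -1648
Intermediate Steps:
M = 4 (M = 2² = 4)
d = -412 (d = (-460 - (-20 - 20)²)/5 = (-460 - 1*(-40)²)/5 = (-460 - 1*1600)/5 = (-460 - 1600)/5 = (⅕)*(-2060) = -412)
d*(M + 0*(5 - 3)) = -412*(4 + 0*(5 - 3)) = -412*(4 + 0*2) = -412*(4 + 0) = -412*4 = -1648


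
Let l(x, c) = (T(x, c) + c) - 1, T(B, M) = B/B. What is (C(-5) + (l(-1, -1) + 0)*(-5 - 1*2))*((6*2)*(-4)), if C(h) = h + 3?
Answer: -240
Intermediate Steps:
T(B, M) = 1
l(x, c) = c (l(x, c) = (1 + c) - 1 = c)
C(h) = 3 + h
(C(-5) + (l(-1, -1) + 0)*(-5 - 1*2))*((6*2)*(-4)) = ((3 - 5) + (-1 + 0)*(-5 - 1*2))*((6*2)*(-4)) = (-2 - (-5 - 2))*(12*(-4)) = (-2 - 1*(-7))*(-48) = (-2 + 7)*(-48) = 5*(-48) = -240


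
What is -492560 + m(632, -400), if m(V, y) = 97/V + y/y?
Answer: -311297191/632 ≈ -4.9256e+5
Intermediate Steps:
m(V, y) = 1 + 97/V (m(V, y) = 97/V + 1 = 1 + 97/V)
-492560 + m(632, -400) = -492560 + (97 + 632)/632 = -492560 + (1/632)*729 = -492560 + 729/632 = -311297191/632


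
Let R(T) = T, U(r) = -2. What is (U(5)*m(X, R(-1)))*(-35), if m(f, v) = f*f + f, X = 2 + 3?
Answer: 2100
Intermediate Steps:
X = 5
m(f, v) = f + f² (m(f, v) = f² + f = f + f²)
(U(5)*m(X, R(-1)))*(-35) = -10*(1 + 5)*(-35) = -10*6*(-35) = -2*30*(-35) = -60*(-35) = 2100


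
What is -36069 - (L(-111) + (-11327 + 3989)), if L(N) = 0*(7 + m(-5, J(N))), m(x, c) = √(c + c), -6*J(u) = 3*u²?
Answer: -28731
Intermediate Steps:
J(u) = -u²/2
m(x, c) = √2*√c (m(x, c) = √(2*c) = √2*√c)
L(N) = 0 (L(N) = 0*(7 + √2*√(-N²/2)) = 0*(7 + √2*(√2*√(-N²)/2)) = 0*(7 + √(-N²)) = 0)
-36069 - (L(-111) + (-11327 + 3989)) = -36069 - (0 + (-11327 + 3989)) = -36069 - (0 - 7338) = -36069 - 1*(-7338) = -36069 + 7338 = -28731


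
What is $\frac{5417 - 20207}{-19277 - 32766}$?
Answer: $\frac{14790}{52043} \approx 0.28419$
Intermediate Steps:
$\frac{5417 - 20207}{-19277 - 32766} = \frac{5417 - 20207}{-52043} = \left(5417 - 20207\right) \left(- \frac{1}{52043}\right) = \left(-14790\right) \left(- \frac{1}{52043}\right) = \frac{14790}{52043}$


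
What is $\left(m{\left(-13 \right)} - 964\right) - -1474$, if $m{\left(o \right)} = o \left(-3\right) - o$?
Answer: $562$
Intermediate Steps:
$m{\left(o \right)} = - 4 o$ ($m{\left(o \right)} = - 3 o - o = - 4 o$)
$\left(m{\left(-13 \right)} - 964\right) - -1474 = \left(\left(-4\right) \left(-13\right) - 964\right) - -1474 = \left(52 - 964\right) + 1474 = -912 + 1474 = 562$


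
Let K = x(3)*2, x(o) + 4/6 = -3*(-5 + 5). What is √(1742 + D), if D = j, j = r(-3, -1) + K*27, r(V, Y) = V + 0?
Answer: √1703 ≈ 41.267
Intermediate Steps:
r(V, Y) = V
x(o) = -⅔ (x(o) = -⅔ - 3*(-5 + 5) = -⅔ - 3*0 = -⅔ + 0 = -⅔)
K = -4/3 (K = -⅔*2 = -4/3 ≈ -1.3333)
j = -39 (j = -3 - 4/3*27 = -3 - 36 = -39)
D = -39
√(1742 + D) = √(1742 - 39) = √1703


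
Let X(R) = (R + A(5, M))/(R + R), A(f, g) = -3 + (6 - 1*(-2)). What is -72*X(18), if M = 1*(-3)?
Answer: -46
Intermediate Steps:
M = -3
A(f, g) = 5 (A(f, g) = -3 + (6 + 2) = -3 + 8 = 5)
X(R) = (5 + R)/(2*R) (X(R) = (R + 5)/(R + R) = (5 + R)/((2*R)) = (5 + R)*(1/(2*R)) = (5 + R)/(2*R))
-72*X(18) = -36*(5 + 18)/18 = -36*23/18 = -72*23/36 = -46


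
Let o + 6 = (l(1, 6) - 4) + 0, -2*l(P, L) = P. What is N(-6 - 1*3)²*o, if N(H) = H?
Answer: -1701/2 ≈ -850.50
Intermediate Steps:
l(P, L) = -P/2
o = -21/2 (o = -6 + ((-½*1 - 4) + 0) = -6 + ((-½ - 4) + 0) = -6 + (-9/2 + 0) = -6 - 9/2 = -21/2 ≈ -10.500)
N(-6 - 1*3)²*o = (-6 - 1*3)²*(-21/2) = (-6 - 3)²*(-21/2) = (-9)²*(-21/2) = 81*(-21/2) = -1701/2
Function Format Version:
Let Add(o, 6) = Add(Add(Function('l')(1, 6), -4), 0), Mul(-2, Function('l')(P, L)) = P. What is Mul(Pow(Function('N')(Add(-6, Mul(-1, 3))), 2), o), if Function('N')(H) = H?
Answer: Rational(-1701, 2) ≈ -850.50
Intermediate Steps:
Function('l')(P, L) = Mul(Rational(-1, 2), P)
o = Rational(-21, 2) (o = Add(-6, Add(Add(Mul(Rational(-1, 2), 1), -4), 0)) = Add(-6, Add(Add(Rational(-1, 2), -4), 0)) = Add(-6, Add(Rational(-9, 2), 0)) = Add(-6, Rational(-9, 2)) = Rational(-21, 2) ≈ -10.500)
Mul(Pow(Function('N')(Add(-6, Mul(-1, 3))), 2), o) = Mul(Pow(Add(-6, Mul(-1, 3)), 2), Rational(-21, 2)) = Mul(Pow(Add(-6, -3), 2), Rational(-21, 2)) = Mul(Pow(-9, 2), Rational(-21, 2)) = Mul(81, Rational(-21, 2)) = Rational(-1701, 2)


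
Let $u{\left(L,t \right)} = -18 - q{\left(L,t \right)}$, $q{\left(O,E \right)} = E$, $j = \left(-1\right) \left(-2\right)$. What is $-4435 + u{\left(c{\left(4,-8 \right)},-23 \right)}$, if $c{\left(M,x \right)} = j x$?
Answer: $-4430$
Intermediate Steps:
$j = 2$
$c{\left(M,x \right)} = 2 x$
$u{\left(L,t \right)} = -18 - t$
$-4435 + u{\left(c{\left(4,-8 \right)},-23 \right)} = -4435 - -5 = -4435 + \left(-18 + 23\right) = -4435 + 5 = -4430$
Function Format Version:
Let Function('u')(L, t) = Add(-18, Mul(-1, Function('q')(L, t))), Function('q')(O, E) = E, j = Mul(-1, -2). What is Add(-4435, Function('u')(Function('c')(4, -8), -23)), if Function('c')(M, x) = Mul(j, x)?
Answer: -4430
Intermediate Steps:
j = 2
Function('c')(M, x) = Mul(2, x)
Function('u')(L, t) = Add(-18, Mul(-1, t))
Add(-4435, Function('u')(Function('c')(4, -8), -23)) = Add(-4435, Add(-18, Mul(-1, -23))) = Add(-4435, Add(-18, 23)) = Add(-4435, 5) = -4430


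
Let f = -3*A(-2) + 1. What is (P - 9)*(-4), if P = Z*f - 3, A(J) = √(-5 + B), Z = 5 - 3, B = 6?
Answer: 64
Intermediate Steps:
Z = 2
A(J) = 1 (A(J) = √(-5 + 6) = √1 = 1)
f = -2 (f = -3*1 + 1 = -3 + 1 = -2)
P = -7 (P = 2*(-2) - 3 = -4 - 3 = -7)
(P - 9)*(-4) = (-7 - 9)*(-4) = -16*(-4) = 64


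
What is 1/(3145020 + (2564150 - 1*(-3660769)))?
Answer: 1/9369939 ≈ 1.0672e-7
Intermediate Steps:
1/(3145020 + (2564150 - 1*(-3660769))) = 1/(3145020 + (2564150 + 3660769)) = 1/(3145020 + 6224919) = 1/9369939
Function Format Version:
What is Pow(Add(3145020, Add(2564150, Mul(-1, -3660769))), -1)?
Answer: Rational(1, 9369939) ≈ 1.0672e-7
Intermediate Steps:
Pow(Add(3145020, Add(2564150, Mul(-1, -3660769))), -1) = Pow(Add(3145020, Add(2564150, 3660769)), -1) = Pow(Add(3145020, 6224919), -1) = Pow(9369939, -1) = Rational(1, 9369939)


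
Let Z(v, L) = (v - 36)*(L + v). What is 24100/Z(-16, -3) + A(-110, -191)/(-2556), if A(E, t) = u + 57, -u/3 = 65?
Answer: 2572331/105222 ≈ 24.447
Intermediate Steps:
u = -195 (u = -3*65 = -195)
Z(v, L) = (-36 + v)*(L + v)
A(E, t) = -138 (A(E, t) = -195 + 57 = -138)
24100/Z(-16, -3) + A(-110, -191)/(-2556) = 24100/((-16)² - 36*(-3) - 36*(-16) - 3*(-16)) - 138/(-2556) = 24100/(256 + 108 + 576 + 48) - 138*(-1/2556) = 24100/988 + 23/426 = 24100*(1/988) + 23/426 = 6025/247 + 23/426 = 2572331/105222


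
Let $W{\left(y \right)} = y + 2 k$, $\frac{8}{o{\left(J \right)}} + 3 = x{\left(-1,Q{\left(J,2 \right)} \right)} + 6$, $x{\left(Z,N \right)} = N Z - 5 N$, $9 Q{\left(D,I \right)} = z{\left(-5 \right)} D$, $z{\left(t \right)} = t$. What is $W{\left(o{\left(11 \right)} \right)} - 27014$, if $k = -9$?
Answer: $- \frac{3216784}{119} \approx -27032.0$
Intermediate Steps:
$Q{\left(D,I \right)} = - \frac{5 D}{9}$ ($Q{\left(D,I \right)} = \frac{\left(-5\right) D}{9} = - \frac{5 D}{9}$)
$x{\left(Z,N \right)} = - 5 N + N Z$
$o{\left(J \right)} = \frac{8}{3 + \frac{10 J}{3}}$ ($o{\left(J \right)} = \frac{8}{-3 + \left(- \frac{5 J}{9} \left(-5 - 1\right) + 6\right)} = \frac{8}{-3 + \left(- \frac{5 J}{9} \left(-6\right) + 6\right)} = \frac{8}{-3 + \left(\frac{10 J}{3} + 6\right)} = \frac{8}{-3 + \left(6 + \frac{10 J}{3}\right)} = \frac{8}{3 + \frac{10 J}{3}}$)
$W{\left(y \right)} = -18 + y$ ($W{\left(y \right)} = y + 2 \left(-9\right) = y - 18 = -18 + y$)
$W{\left(o{\left(11 \right)} \right)} - 27014 = \left(-18 + \frac{24}{9 + 10 \cdot 11}\right) - 27014 = \left(-18 + \frac{24}{9 + 110}\right) - 27014 = \left(-18 + \frac{24}{119}\right) - 27014 = - \frac{2118}{119} - 27014 = - \frac{3216784}{119}$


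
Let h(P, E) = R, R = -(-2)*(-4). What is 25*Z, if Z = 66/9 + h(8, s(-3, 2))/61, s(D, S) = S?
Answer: 32950/183 ≈ 180.05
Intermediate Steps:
R = -8 (R = -2*4 = -8)
h(P, E) = -8
Z = 1318/183 (Z = 66/9 - 8/61 = 66*(⅑) - 8*1/61 = 22/3 - 8/61 = 1318/183 ≈ 7.2022)
25*Z = 25*(1318/183) = 32950/183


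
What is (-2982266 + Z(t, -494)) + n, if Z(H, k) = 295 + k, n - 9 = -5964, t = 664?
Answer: -2988420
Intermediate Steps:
n = -5955 (n = 9 - 5964 = -5955)
(-2982266 + Z(t, -494)) + n = (-2982266 + (295 - 494)) - 5955 = (-2982266 - 199) - 5955 = -2982465 - 5955 = -2988420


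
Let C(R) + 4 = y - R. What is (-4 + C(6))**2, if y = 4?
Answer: 100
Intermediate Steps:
C(R) = -R (C(R) = -4 + (4 - R) = -R)
(-4 + C(6))**2 = (-4 - 1*6)**2 = (-4 - 6)**2 = (-10)**2 = 100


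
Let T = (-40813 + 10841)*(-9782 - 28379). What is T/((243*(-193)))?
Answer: -1143761492/46899 ≈ -24388.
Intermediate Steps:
T = 1143761492 (T = -29972*(-38161) = 1143761492)
T/((243*(-193))) = 1143761492/((243*(-193))) = 1143761492/(-46899) = 1143761492*(-1/46899) = -1143761492/46899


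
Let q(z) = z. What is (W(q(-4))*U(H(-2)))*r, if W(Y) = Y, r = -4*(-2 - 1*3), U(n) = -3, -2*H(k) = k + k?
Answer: 240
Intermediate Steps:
H(k) = -k (H(k) = -(k + k)/2 = -k)
r = 20 (r = -4*(-2 - 3) = -4*(-5) = 20)
(W(q(-4))*U(H(-2)))*r = -4*(-3)*20 = 12*20 = 240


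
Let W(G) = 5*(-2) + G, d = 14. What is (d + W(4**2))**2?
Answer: 400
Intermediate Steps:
W(G) = -10 + G
(d + W(4**2))**2 = (14 + (-10 + 4**2))**2 = (14 + (-10 + 16))**2 = (14 + 6)**2 = 20**2 = 400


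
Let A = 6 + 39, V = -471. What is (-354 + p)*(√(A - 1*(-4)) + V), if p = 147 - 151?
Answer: 166112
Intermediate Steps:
A = 45
p = -4
(-354 + p)*(√(A - 1*(-4)) + V) = (-354 - 4)*(√(45 - 1*(-4)) - 471) = -358*(√(45 + 4) - 471) = -358*(√49 - 471) = -358*(7 - 471) = -358*(-464) = 166112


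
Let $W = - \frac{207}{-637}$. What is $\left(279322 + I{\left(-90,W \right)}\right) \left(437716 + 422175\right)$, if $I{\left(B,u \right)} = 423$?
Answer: $240550207795$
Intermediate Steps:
$W = \frac{207}{637}$ ($W = \left(-207\right) \left(- \frac{1}{637}\right) = \frac{207}{637} \approx 0.32496$)
$\left(279322 + I{\left(-90,W \right)}\right) \left(437716 + 422175\right) = \left(279322 + 423\right) \left(437716 + 422175\right) = 279745 \cdot 859891 = 240550207795$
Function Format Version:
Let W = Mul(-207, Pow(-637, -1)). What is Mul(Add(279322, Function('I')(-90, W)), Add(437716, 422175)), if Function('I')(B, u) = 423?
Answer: 240550207795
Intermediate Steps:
W = Rational(207, 637) (W = Mul(-207, Rational(-1, 637)) = Rational(207, 637) ≈ 0.32496)
Mul(Add(279322, Function('I')(-90, W)), Add(437716, 422175)) = Mul(Add(279322, 423), Add(437716, 422175)) = Mul(279745, 859891) = 240550207795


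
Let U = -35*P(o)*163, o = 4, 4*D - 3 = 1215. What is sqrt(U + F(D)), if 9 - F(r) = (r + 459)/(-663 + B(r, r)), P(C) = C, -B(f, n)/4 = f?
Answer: 7*I*sqrt(732041310)/1254 ≈ 151.03*I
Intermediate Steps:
D = 609/2 (D = 3/4 + (1/4)*1215 = 3/4 + 1215/4 = 609/2 ≈ 304.50)
B(f, n) = -4*f
U = -22820 (U = -35*4*163 = -140*163 = -22820)
F(r) = 9 - (459 + r)/(-663 - 4*r) (F(r) = 9 - (r + 459)/(-663 - 4*r) = 9 - (459 + r)/(-663 - 4*r))
sqrt(U + F(D)) = sqrt(-22820 + (6426 + 37*(609/2))/(663 + 4*(609/2))) = sqrt(-22820 + (6426 + 22533/2)/(663 + 1218)) = sqrt(-22820 + (35385/2)/1881) = sqrt(-22820 + (1/1881)*(35385/2)) = sqrt(-22820 + 11795/1254) = sqrt(-28604485/1254) = 7*I*sqrt(732041310)/1254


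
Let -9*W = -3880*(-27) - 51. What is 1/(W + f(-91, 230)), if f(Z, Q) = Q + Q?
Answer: -3/33523 ≈ -8.9491e-5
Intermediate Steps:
f(Z, Q) = 2*Q
W = -34903/3 (W = -(-3880*(-27) - 51)/9 = -(-485*(-216) - 51)/9 = -(104760 - 51)/9 = -⅑*104709 = -34903/3 ≈ -11634.)
1/(W + f(-91, 230)) = 1/(-34903/3 + 2*230) = 1/(-34903/3 + 460) = 1/(-33523/3) = -3/33523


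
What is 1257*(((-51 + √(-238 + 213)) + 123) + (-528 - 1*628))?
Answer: -1362588 + 6285*I ≈ -1.3626e+6 + 6285.0*I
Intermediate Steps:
1257*(((-51 + √(-238 + 213)) + 123) + (-528 - 1*628)) = 1257*(((-51 + √(-25)) + 123) + (-528 - 628)) = 1257*(((-51 + 5*I) + 123) - 1156) = 1257*((72 + 5*I) - 1156) = 1257*(-1084 + 5*I) = -1362588 + 6285*I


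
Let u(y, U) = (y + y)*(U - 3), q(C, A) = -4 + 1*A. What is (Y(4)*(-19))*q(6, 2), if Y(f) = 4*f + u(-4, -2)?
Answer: 2128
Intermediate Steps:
q(C, A) = -4 + A
u(y, U) = 2*y*(-3 + U) (u(y, U) = (2*y)*(-3 + U) = 2*y*(-3 + U))
Y(f) = 40 + 4*f (Y(f) = 4*f + 2*(-4)*(-3 - 2) = 4*f + 2*(-4)*(-5) = 4*f + 40 = 40 + 4*f)
(Y(4)*(-19))*q(6, 2) = ((40 + 4*4)*(-19))*(-4 + 2) = ((40 + 16)*(-19))*(-2) = (56*(-19))*(-2) = -1064*(-2) = 2128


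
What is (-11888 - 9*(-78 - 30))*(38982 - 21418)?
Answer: -191728624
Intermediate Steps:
(-11888 - 9*(-78 - 30))*(38982 - 21418) = (-11888 - 9*(-108))*17564 = (-11888 + 972)*17564 = -10916*17564 = -191728624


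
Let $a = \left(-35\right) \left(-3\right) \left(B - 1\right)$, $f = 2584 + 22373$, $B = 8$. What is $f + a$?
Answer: $25692$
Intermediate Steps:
$f = 24957$
$a = 735$ ($a = \left(-35\right) \left(-3\right) \left(8 - 1\right) = 105 \cdot 7 = 735$)
$f + a = 24957 + 735 = 25692$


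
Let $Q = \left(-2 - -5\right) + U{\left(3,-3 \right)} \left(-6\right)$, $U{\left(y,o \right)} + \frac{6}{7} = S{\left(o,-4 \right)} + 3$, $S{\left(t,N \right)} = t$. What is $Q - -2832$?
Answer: $\frac{19881}{7} \approx 2840.1$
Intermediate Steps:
$U{\left(y,o \right)} = \frac{15}{7} + o$ ($U{\left(y,o \right)} = - \frac{6}{7} + \left(o + 3\right) = - \frac{6}{7} + \left(3 + o\right) = \frac{15}{7} + o$)
$Q = \frac{57}{7}$ ($Q = \left(-2 - -5\right) + \left(\frac{15}{7} - 3\right) \left(-6\right) = \left(-2 + 5\right) - - \frac{36}{7} = 3 + \frac{36}{7} = \frac{57}{7} \approx 8.1429$)
$Q - -2832 = \frac{57}{7} - -2832 = \frac{57}{7} + 2832 = \frac{19881}{7}$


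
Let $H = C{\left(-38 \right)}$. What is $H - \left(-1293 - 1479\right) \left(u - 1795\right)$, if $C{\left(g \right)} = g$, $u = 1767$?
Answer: $-77654$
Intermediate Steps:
$H = -38$
$H - \left(-1293 - 1479\right) \left(u - 1795\right) = -38 - \left(-1293 - 1479\right) \left(1767 - 1795\right) = -38 - \left(-2772\right) \left(-28\right) = -38 - 77616 = -77654$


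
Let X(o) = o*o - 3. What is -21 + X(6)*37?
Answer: 1200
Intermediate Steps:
X(o) = -3 + o² (X(o) = o² - 3 = -3 + o²)
-21 + X(6)*37 = -21 + (-3 + 6²)*37 = -21 + (-3 + 36)*37 = -21 + 33*37 = -21 + 1221 = 1200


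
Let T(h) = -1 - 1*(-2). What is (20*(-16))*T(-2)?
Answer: -320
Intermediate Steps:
T(h) = 1 (T(h) = -1 + 2 = 1)
(20*(-16))*T(-2) = (20*(-16))*1 = -320*1 = -320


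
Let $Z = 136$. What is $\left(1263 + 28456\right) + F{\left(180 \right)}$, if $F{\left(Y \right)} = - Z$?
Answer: $29583$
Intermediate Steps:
$F{\left(Y \right)} = -136$ ($F{\left(Y \right)} = \left(-1\right) 136 = -136$)
$\left(1263 + 28456\right) + F{\left(180 \right)} = \left(1263 + 28456\right) - 136 = 29719 - 136 = 29583$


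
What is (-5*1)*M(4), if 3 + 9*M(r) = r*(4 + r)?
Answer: -145/9 ≈ -16.111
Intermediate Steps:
M(r) = -⅓ + r*(4 + r)/9 (M(r) = -⅓ + (r*(4 + r))/9 = -⅓ + r*(4 + r)/9)
(-5*1)*M(4) = (-5*1)*(-⅓ + (⅑)*4² + (4/9)*4) = -5*(-⅓ + (⅑)*16 + 16/9) = -5*(-⅓ + 16/9 + 16/9) = -5*29/9 = -145/9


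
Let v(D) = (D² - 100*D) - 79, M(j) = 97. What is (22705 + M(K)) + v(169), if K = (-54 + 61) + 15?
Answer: 34384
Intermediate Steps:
K = 22 (K = 7 + 15 = 22)
v(D) = -79 + D² - 100*D
(22705 + M(K)) + v(169) = (22705 + 97) + (-79 + 169² - 100*169) = 22802 + (-79 + 28561 - 16900) = 22802 + 11582 = 34384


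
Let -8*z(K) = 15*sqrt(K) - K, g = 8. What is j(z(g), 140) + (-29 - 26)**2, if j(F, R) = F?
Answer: 3026 - 15*sqrt(2)/4 ≈ 3020.7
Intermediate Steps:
z(K) = -15*sqrt(K)/8 + K/8 (z(K) = -(15*sqrt(K) - K)/8 = -(-K + 15*sqrt(K))/8 = -15*sqrt(K)/8 + K/8)
j(z(g), 140) + (-29 - 26)**2 = (-15*sqrt(2)/4 + (1/8)*8) + (-29 - 26)**2 = (-15*sqrt(2)/4 + 1) + (-55)**2 = (-15*sqrt(2)/4 + 1) + 3025 = (1 - 15*sqrt(2)/4) + 3025 = 3026 - 15*sqrt(2)/4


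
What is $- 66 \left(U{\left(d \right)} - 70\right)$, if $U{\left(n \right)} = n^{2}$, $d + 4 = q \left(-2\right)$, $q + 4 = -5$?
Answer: $-8316$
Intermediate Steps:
$q = -9$ ($q = -4 - 5 = -9$)
$d = 14$ ($d = -4 - -18 = -4 + 18 = 14$)
$- 66 \left(U{\left(d \right)} - 70\right) = - 66 \left(14^{2} - 70\right) = - 66 \left(196 - 70\right) = \left(-66\right) 126 = -8316$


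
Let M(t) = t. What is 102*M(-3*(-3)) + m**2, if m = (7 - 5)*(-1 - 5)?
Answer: 1062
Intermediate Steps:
m = -12 (m = 2*(-6) = -12)
102*M(-3*(-3)) + m**2 = 102*(-3*(-3)) + (-12)**2 = 102*9 + 144 = 918 + 144 = 1062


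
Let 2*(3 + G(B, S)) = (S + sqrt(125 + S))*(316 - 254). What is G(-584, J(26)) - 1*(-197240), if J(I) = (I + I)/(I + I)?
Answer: 197268 + 93*sqrt(14) ≈ 1.9762e+5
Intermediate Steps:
J(I) = 1 (J(I) = (2*I)/((2*I)) = (2*I)*(1/(2*I)) = 1)
G(B, S) = -3 + 31*S + 31*sqrt(125 + S) (G(B, S) = -3 + ((S + sqrt(125 + S))*(316 - 254))/2 = -3 + ((S + sqrt(125 + S))*62)/2 = -3 + (62*S + 62*sqrt(125 + S))/2 = -3 + (31*S + 31*sqrt(125 + S)) = -3 + 31*S + 31*sqrt(125 + S))
G(-584, J(26)) - 1*(-197240) = (-3 + 31*1 + 31*sqrt(125 + 1)) - 1*(-197240) = (-3 + 31 + 31*sqrt(126)) + 197240 = (-3 + 31 + 31*(3*sqrt(14))) + 197240 = (-3 + 31 + 93*sqrt(14)) + 197240 = (28 + 93*sqrt(14)) + 197240 = 197268 + 93*sqrt(14)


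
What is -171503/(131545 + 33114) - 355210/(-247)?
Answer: 58446162149/40670773 ≈ 1437.1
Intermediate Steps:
-171503/(131545 + 33114) - 355210/(-247) = -171503/164659 - 355210*(-1/247) = -171503*1/164659 + 355210/247 = -171503/164659 + 355210/247 = 58446162149/40670773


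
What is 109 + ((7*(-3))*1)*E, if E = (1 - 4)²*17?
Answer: -3104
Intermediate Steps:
E = 153 (E = (-3)²*17 = 9*17 = 153)
109 + ((7*(-3))*1)*E = 109 + ((7*(-3))*1)*153 = 109 - 21*1*153 = 109 - 21*153 = 109 - 3213 = -3104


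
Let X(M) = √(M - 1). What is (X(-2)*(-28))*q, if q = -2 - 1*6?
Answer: 224*I*√3 ≈ 387.98*I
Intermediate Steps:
X(M) = √(-1 + M)
q = -8 (q = -2 - 6 = -8)
(X(-2)*(-28))*q = (√(-1 - 2)*(-28))*(-8) = (√(-3)*(-28))*(-8) = ((I*√3)*(-28))*(-8) = -28*I*√3*(-8) = 224*I*√3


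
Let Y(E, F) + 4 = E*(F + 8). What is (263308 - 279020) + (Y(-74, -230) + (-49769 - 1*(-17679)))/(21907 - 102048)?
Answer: -1259159726/80141 ≈ -15712.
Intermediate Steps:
Y(E, F) = -4 + E*(8 + F) (Y(E, F) = -4 + E*(F + 8) = -4 + E*(8 + F))
(263308 - 279020) + (Y(-74, -230) + (-49769 - 1*(-17679)))/(21907 - 102048) = (263308 - 279020) + ((-4 + 8*(-74) - 74*(-230)) + (-49769 - 1*(-17679)))/(21907 - 102048) = -15712 + ((-4 - 592 + 17020) + (-49769 + 17679))/(-80141) = -15712 + (16424 - 32090)*(-1/80141) = -15712 - 15666*(-1/80141) = -15712 + 15666/80141 = -1259159726/80141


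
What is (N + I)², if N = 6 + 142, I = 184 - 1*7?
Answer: 105625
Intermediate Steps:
I = 177 (I = 184 - 7 = 177)
N = 148
(N + I)² = (148 + 177)² = 325² = 105625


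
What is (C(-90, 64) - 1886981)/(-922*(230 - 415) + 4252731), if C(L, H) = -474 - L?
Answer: -1887365/4423301 ≈ -0.42669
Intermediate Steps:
(C(-90, 64) - 1886981)/(-922*(230 - 415) + 4252731) = ((-474 - 1*(-90)) - 1886981)/(-922*(230 - 415) + 4252731) = ((-474 + 90) - 1886981)/(-922*(-185) + 4252731) = (-384 - 1886981)/(170570 + 4252731) = -1887365/4423301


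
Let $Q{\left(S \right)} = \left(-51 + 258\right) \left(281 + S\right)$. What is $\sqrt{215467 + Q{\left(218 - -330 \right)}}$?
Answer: $\sqrt{387070} \approx 622.15$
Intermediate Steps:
$Q{\left(S \right)} = 58167 + 207 S$ ($Q{\left(S \right)} = 207 \left(281 + S\right) = 58167 + 207 S$)
$\sqrt{215467 + Q{\left(218 - -330 \right)}} = \sqrt{215467 + \left(58167 + 207 \left(218 - -330\right)\right)} = \sqrt{215467 + \left(58167 + 207 \left(218 + 330\right)\right)} = \sqrt{215467 + \left(58167 + 207 \cdot 548\right)} = \sqrt{215467 + \left(58167 + 113436\right)} = \sqrt{215467 + 171603} = \sqrt{387070}$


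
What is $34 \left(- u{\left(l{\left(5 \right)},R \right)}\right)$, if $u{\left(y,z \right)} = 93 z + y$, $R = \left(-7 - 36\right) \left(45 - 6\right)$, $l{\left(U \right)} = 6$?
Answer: $5302470$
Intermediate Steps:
$R = -1677$ ($R = \left(-43\right) 39 = -1677$)
$u{\left(y,z \right)} = y + 93 z$
$34 \left(- u{\left(l{\left(5 \right)},R \right)}\right) = 34 \left(- (6 + 93 \left(-1677\right))\right) = 34 \left(- (6 - 155961)\right) = 34 \left(\left(-1\right) \left(-155955\right)\right) = 34 \cdot 155955 = 5302470$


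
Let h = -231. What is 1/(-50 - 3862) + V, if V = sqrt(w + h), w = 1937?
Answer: -1/3912 + sqrt(1706) ≈ 41.303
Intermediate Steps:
V = sqrt(1706) (V = sqrt(1937 - 231) = sqrt(1706) ≈ 41.304)
1/(-50 - 3862) + V = 1/(-50 - 3862) + sqrt(1706) = 1/(-3912) + sqrt(1706) = -1/3912 + sqrt(1706)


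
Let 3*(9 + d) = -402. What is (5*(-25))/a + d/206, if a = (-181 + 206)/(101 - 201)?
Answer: 102857/206 ≈ 499.31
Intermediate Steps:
d = -143 (d = -9 + (⅓)*(-402) = -9 - 134 = -143)
a = -¼ (a = 25/(-100) = 25*(-1/100) = -¼ ≈ -0.25000)
(5*(-25))/a + d/206 = (5*(-25))/(-¼) - 143/206 = -125*(-4) - 143*1/206 = 500 - 143/206 = 102857/206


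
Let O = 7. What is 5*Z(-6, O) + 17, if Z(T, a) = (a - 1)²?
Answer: 197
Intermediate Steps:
Z(T, a) = (-1 + a)²
5*Z(-6, O) + 17 = 5*(-1 + 7)² + 17 = 5*6² + 17 = 5*36 + 17 = 180 + 17 = 197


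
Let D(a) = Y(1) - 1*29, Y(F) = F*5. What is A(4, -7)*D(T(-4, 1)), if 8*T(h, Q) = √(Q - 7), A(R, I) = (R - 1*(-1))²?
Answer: -600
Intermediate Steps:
A(R, I) = (1 + R)² (A(R, I) = (R + 1)² = (1 + R)²)
Y(F) = 5*F
T(h, Q) = √(-7 + Q)/8 (T(h, Q) = √(Q - 7)/8 = √(-7 + Q)/8)
D(a) = -24 (D(a) = 5*1 - 1*29 = 5 - 29 = -24)
A(4, -7)*D(T(-4, 1)) = (1 + 4)²*(-24) = 5²*(-24) = 25*(-24) = -600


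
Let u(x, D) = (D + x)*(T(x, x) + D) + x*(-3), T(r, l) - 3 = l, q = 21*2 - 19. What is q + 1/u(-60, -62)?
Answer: 338055/14698 ≈ 23.000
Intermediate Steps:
q = 23 (q = 42 - 19 = 23)
T(r, l) = 3 + l
u(x, D) = -3*x + (D + x)*(3 + D + x) (u(x, D) = (D + x)*((3 + x) + D) + x*(-3) = (D + x)*(3 + D + x) - 3*x = -3*x + (D + x)*(3 + D + x))
q + 1/u(-60, -62) = 23 + 1/((-62)**2 + (-60)**2 + 3*(-62) + 2*(-62)*(-60)) = 23 + 1/(3844 + 3600 - 186 + 7440) = 23 + 1/14698 = 338055/14698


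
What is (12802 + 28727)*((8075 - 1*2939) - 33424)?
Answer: -1174772352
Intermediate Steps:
(12802 + 28727)*((8075 - 1*2939) - 33424) = 41529*((8075 - 2939) - 33424) = 41529*(5136 - 33424) = 41529*(-28288) = -1174772352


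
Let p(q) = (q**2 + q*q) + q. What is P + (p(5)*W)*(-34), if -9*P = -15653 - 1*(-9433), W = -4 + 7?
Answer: -44270/9 ≈ -4918.9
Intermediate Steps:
p(q) = q + 2*q**2 (p(q) = (q**2 + q**2) + q = 2*q**2 + q = q + 2*q**2)
W = 3
P = 6220/9 (P = -(-15653 - 1*(-9433))/9 = -(-15653 + 9433)/9 = -1/9*(-6220) = 6220/9 ≈ 691.11)
P + (p(5)*W)*(-34) = 6220/9 + ((5*(1 + 2*5))*3)*(-34) = 6220/9 + ((5*(1 + 10))*3)*(-34) = 6220/9 + ((5*11)*3)*(-34) = 6220/9 + (55*3)*(-34) = 6220/9 + 165*(-34) = 6220/9 - 5610 = -44270/9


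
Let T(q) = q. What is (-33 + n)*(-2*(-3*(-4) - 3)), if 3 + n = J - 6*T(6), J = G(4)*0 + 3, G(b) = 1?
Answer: 1242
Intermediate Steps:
J = 3 (J = 1*0 + 3 = 0 + 3 = 3)
n = -36 (n = -3 + (3 - 6*6) = -3 + (3 - 36) = -3 - 33 = -36)
(-33 + n)*(-2*(-3*(-4) - 3)) = (-33 - 36)*(-2*(-3*(-4) - 3)) = -(-138)*(12 - 3) = -(-138)*9 = -69*(-18) = 1242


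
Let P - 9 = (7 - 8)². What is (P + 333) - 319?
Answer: 24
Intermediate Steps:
P = 10 (P = 9 + (7 - 8)² = 9 + (-1)² = 9 + 1 = 10)
(P + 333) - 319 = (10 + 333) - 319 = 343 - 319 = 24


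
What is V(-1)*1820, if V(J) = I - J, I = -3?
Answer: -3640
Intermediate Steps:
V(J) = -3 - J
V(-1)*1820 = (-3 - 1*(-1))*1820 = (-3 + 1)*1820 = -2*1820 = -3640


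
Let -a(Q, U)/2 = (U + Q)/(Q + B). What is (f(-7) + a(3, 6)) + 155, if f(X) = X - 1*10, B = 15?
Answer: 137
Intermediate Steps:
a(Q, U) = -2*(Q + U)/(15 + Q) (a(Q, U) = -2*(U + Q)/(Q + 15) = -2*(Q + U)/(15 + Q))
f(X) = -10 + X (f(X) = X - 10 = -10 + X)
(f(-7) + a(3, 6)) + 155 = ((-10 - 7) + 2*(-1*3 - 1*6)/(15 + 3)) + 155 = (-17 + 2*(-3 - 6)/18) + 155 = (-17 + 2*(1/18)*(-9)) + 155 = (-17 - 1) + 155 = -18 + 155 = 137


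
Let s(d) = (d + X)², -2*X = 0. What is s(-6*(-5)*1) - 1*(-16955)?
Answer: 17855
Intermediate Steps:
X = 0 (X = -½*0 = 0)
s(d) = d² (s(d) = (d + 0)² = d²)
s(-6*(-5)*1) - 1*(-16955) = (-6*(-5)*1)² - 1*(-16955) = (30*1)² + 16955 = 30² + 16955 = 900 + 16955 = 17855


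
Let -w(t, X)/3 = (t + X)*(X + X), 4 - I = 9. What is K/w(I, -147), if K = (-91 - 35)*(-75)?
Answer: -75/1064 ≈ -0.070489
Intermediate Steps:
I = -5 (I = 4 - 1*9 = 4 - 9 = -5)
w(t, X) = -6*X*(X + t) (w(t, X) = -3*(t + X)*(X + X) = -3*(X + t)*2*X = -6*X*(X + t))
K = 9450 (K = -126*(-75) = 9450)
K/w(I, -147) = 9450/((-6*(-147)*(-147 - 5))) = 9450/((-6*(-147)*(-152))) = 9450/(-134064) = 9450*(-1/134064) = -75/1064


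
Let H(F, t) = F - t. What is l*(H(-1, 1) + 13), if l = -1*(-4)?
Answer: 44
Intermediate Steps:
l = 4
l*(H(-1, 1) + 13) = 4*((-1 - 1*1) + 13) = 4*((-1 - 1) + 13) = 4*(-2 + 13) = 4*11 = 44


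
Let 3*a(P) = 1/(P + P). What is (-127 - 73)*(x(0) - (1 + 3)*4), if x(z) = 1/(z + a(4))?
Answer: -1600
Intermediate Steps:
a(P) = 1/(6*P) (a(P) = 1/(3*(P + P)) = 1/(3*((2*P))) = (1/(2*P))/3 = 1/(6*P))
x(z) = 1/(1/24 + z) (x(z) = 1/(z + (⅙)/4) = 1/(z + (⅙)*(¼)) = 1/(z + 1/24) = 1/(1/24 + z))
(-127 - 73)*(x(0) - (1 + 3)*4) = (-127 - 73)*(24/(1 + 24*0) - (1 + 3)*4) = -200*(24/(1 + 0) - 4*4) = -200*(24/1 - 1*16) = -200*(24*1 - 16) = -200*(24 - 16) = -200*8 = -1600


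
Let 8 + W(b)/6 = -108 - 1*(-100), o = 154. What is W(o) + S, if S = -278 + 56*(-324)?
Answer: -18518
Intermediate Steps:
S = -18422 (S = -278 - 18144 = -18422)
W(b) = -96 (W(b) = -48 + 6*(-108 - 1*(-100)) = -48 + 6*(-108 + 100) = -48 + 6*(-8) = -48 - 48 = -96)
W(o) + S = -96 - 18422 = -18518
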